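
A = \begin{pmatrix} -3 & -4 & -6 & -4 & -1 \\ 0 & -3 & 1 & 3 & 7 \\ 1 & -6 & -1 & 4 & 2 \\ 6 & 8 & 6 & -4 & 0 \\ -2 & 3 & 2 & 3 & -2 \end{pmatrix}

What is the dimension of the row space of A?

5

Row reduce to echelon form.
R3 ← R3 + (1/3)·R1: [0, -22/3, -3, 8/3, 5/3]
R4 ← R4 + (2)·R1: [0, 0, -6, -12, -2]
R5 ← R5 − (2/3)·R1: [0, 17/3, 6, 17/3, -4/3]
R3 ← R3 − (22/9)·R2: [0, 0, -49/9, -14/3, -139/9]
R5 ← R5 + (17/9)·R2: [0, 0, 71/9, 34/3, 107/9]
R4 ← R4 − (54/49)·R3: [0, 0, 0, -48/7, 736/49]
R5 ← R5 + (71/49)·R3: [0, 0, 0, 32/7, -514/49]
R5 ← R5 + (2/3)·R4: [0, 0, 0, 0, -10/21]
Echelon form has 5 nonzero rows, so rank(A) = 5.
The row space has dimension equal to the rank: 5.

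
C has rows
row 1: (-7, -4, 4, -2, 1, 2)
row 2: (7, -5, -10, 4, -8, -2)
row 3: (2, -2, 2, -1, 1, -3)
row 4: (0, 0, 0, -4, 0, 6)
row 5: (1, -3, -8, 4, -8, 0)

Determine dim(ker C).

Row reduce to echelon form.
R2 ← R2 + R1: [0, -9, -6, 2, -7, 0]
R3 ← R3 + (2/7)·R1: [0, -22/7, 22/7, -11/7, 9/7, -17/7]
R5 ← R5 + (1/7)·R1: [0, -25/7, -52/7, 26/7, -55/7, 2/7]
R3 ← R3 − (22/63)·R2: [0, 0, 110/21, -143/63, 235/63, -17/7]
R5 ← R5 − (25/63)·R2: [0, 0, -106/21, 184/63, -320/63, 2/7]
R5 ← R5 + (53/55)·R3: [0, 0, 0, 11/15, -49/33, -113/55]
R5 ← R5 + (11/60)·R4: [0, 0, 0, 0, -49/33, -21/22]
5 nonzero rows, so rank(C) = 5.
C has 6 columns; by rank–nullity, nullity = 6 − 5 = 1.

1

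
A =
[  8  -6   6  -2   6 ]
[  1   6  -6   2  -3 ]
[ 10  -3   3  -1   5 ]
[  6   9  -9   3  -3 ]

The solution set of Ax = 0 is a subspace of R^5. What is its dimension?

3

Row reduce to echelon form.
R2 ← R2 − (1/8)·R1: [0, 27/4, -27/4, 9/4, -15/4]
R3 ← R3 − (5/4)·R1: [0, 9/2, -9/2, 3/2, -5/2]
R4 ← R4 − (3/4)·R1: [0, 27/2, -27/2, 9/2, -15/2]
R3 ← R3 − (2/3)·R2: [0, 0, 0, 0, 0]
R4 ← R4 − (2)·R2: [0, 0, 0, 0, 0]
2 nonzero rows, so rank(A) = 2.
A has 5 columns; by rank–nullity, nullity = 5 − 2 = 3.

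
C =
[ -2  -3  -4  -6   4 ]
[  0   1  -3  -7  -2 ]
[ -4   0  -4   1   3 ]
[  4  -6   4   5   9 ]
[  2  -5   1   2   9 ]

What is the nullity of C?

Row reduce to echelon form.
R3 ← R3 − (2)·R1: [0, 6, 4, 13, -5]
R4 ← R4 + (2)·R1: [0, -12, -4, -7, 17]
R5 ← R5 + R1: [0, -8, -3, -4, 13]
R3 ← R3 − (6)·R2: [0, 0, 22, 55, 7]
R4 ← R4 + (12)·R2: [0, 0, -40, -91, -7]
R5 ← R5 + (8)·R2: [0, 0, -27, -60, -3]
R4 ← R4 + (20/11)·R3: [0, 0, 0, 9, 63/11]
R5 ← R5 + (27/22)·R3: [0, 0, 0, 15/2, 123/22]
R5 ← R5 − (5/6)·R4: [0, 0, 0, 0, 9/11]
5 nonzero rows, so rank(C) = 5.
C has 5 columns; by rank–nullity, nullity = 5 − 5 = 0.

0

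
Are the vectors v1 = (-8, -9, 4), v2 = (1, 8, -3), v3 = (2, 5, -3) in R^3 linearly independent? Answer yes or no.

yes

Form the matrix with these vectors as rows and row reduce.
R2 ← R2 + (1/8)·R1: [0, 55/8, -5/2]
R3 ← R3 + (1/4)·R1: [0, 11/4, -2]
R3 ← R3 − (2/5)·R2: [0, 0, -1]
3 nonzero rows, so the 3 vectors span a space of dimension 3.
Since 3 = 3, the vectors are linearly independent.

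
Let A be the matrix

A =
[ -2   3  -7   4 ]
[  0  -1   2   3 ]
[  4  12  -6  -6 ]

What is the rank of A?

3

Row reduce to echelon form.
R3 ← R3 + (2)·R1: [0, 18, -20, 2]
R3 ← R3 + (18)·R2: [0, 0, 16, 56]
Echelon form has 3 nonzero rows, so rank(A) = 3.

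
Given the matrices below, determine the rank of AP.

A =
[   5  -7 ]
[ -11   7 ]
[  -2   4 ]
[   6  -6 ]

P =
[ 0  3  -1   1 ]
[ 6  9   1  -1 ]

First compute AP:
[[-42, -48, -12,  12],
 [ 42,  30,  18, -18],
 [ 24,  30,   6,  -6],
 [-36, -36, -12,  12]]
Now row reduce the product.
R2 ← R2 + R1: [0, -18, 6, -6]
R3 ← R3 + (4/7)·R1: [0, 18/7, -6/7, 6/7]
R4 ← R4 − (6/7)·R1: [0, 36/7, -12/7, 12/7]
R3 ← R3 + (1/7)·R2: [0, 0, 0, 0]
R4 ← R4 + (2/7)·R2: [0, 0, 0, 0]
2 nonzero rows, so rank(AP) = 2.

2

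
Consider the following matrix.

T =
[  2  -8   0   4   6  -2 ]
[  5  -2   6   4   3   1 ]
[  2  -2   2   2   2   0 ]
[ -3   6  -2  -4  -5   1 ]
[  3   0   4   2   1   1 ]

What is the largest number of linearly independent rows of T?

2

Row reduce to echelon form.
R2 ← R2 − (5/2)·R1: [0, 18, 6, -6, -12, 6]
R3 ← R3 − R1: [0, 6, 2, -2, -4, 2]
R4 ← R4 + (3/2)·R1: [0, -6, -2, 2, 4, -2]
R5 ← R5 − (3/2)·R1: [0, 12, 4, -4, -8, 4]
R3 ← R3 − (1/3)·R2: [0, 0, 0, 0, 0, 0]
R4 ← R4 + (1/3)·R2: [0, 0, 0, 0, 0, 0]
R5 ← R5 − (2/3)·R2: [0, 0, 0, 0, 0, 0]
Echelon form has 2 nonzero rows, so rank(T) = 2.
The rank gives the maximum number of linearly independent rows: 2.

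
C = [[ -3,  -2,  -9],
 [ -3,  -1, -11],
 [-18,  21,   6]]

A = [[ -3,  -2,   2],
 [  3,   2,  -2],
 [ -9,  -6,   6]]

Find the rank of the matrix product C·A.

1

First compute CA:
[[ 84,  56, -56],
 [105,  70, -70],
 [ 63,  42, -42]]
Now row reduce the product.
R2 ← R2 − (5/4)·R1: [0, 0, 0]
R3 ← R3 − (3/4)·R1: [0, 0, 0]
1 nonzero row, so rank(CA) = 1.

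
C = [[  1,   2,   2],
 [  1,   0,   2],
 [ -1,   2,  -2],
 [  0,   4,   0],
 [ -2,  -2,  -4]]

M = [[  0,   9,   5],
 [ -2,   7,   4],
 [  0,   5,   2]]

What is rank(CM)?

2

First compute CM:
[[ -4,  33,  17],
 [  0,  19,   9],
 [ -4,  -5,  -1],
 [ -8,  28,  16],
 [  4, -52, -26]]
Now row reduce the product.
R3 ← R3 − R1: [0, -38, -18]
R4 ← R4 − (2)·R1: [0, -38, -18]
R5 ← R5 + R1: [0, -19, -9]
R3 ← R3 + (2)·R2: [0, 0, 0]
R4 ← R4 + (2)·R2: [0, 0, 0]
R5 ← R5 + R2: [0, 0, 0]
2 nonzero rows, so rank(CM) = 2.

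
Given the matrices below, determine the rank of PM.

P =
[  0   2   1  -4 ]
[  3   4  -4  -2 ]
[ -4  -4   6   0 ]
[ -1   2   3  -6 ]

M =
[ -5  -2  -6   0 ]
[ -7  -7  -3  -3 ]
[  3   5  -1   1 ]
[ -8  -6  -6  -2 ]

2

First compute PM:
[[ 21,  15,  17,   3],
 [-39, -42, -14, -12],
 [ 66,  66,  30,  18],
 [ 48,  39,  33,   9]]
Now row reduce the product.
R2 ← R2 + (13/7)·R1: [0, -99/7, 123/7, -45/7]
R3 ← R3 − (22/7)·R1: [0, 132/7, -164/7, 60/7]
R4 ← R4 − (16/7)·R1: [0, 33/7, -41/7, 15/7]
R3 ← R3 + (4/3)·R2: [0, 0, 0, 0]
R4 ← R4 + (1/3)·R2: [0, 0, 0, 0]
2 nonzero rows, so rank(PM) = 2.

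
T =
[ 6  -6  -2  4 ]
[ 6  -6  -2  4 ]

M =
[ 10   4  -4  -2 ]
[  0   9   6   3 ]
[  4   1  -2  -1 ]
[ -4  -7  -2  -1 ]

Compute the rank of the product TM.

1

First compute TM:
[[ 36, -60, -64, -32],
 [ 36, -60, -64, -32]]
Now row reduce the product.
R2 ← R2 − R1: [0, 0, 0, 0]
1 nonzero row, so rank(TM) = 1.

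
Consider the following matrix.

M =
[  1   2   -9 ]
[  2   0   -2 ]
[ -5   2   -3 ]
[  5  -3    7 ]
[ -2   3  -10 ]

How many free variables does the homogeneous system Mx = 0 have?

1

Row reduce to echelon form.
R2 ← R2 − (2)·R1: [0, -4, 16]
R3 ← R3 + (5)·R1: [0, 12, -48]
R4 ← R4 − (5)·R1: [0, -13, 52]
R5 ← R5 + (2)·R1: [0, 7, -28]
R3 ← R3 + (3)·R2: [0, 0, 0]
R4 ← R4 − (13/4)·R2: [0, 0, 0]
R5 ← R5 + (7/4)·R2: [0, 0, 0]
2 nonzero rows, so rank(M) = 2.
M has 3 columns; by rank–nullity, nullity = 3 − 2 = 1.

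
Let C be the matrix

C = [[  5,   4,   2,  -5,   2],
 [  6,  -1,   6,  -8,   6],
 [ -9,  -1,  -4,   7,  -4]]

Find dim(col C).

3

Row reduce to echelon form.
R2 ← R2 − (6/5)·R1: [0, -29/5, 18/5, -2, 18/5]
R3 ← R3 + (9/5)·R1: [0, 31/5, -2/5, -2, -2/5]
R3 ← R3 + (31/29)·R2: [0, 0, 100/29, -120/29, 100/29]
Echelon form has 3 nonzero rows, so rank(C) = 3.
The column space has dimension equal to the rank: 3.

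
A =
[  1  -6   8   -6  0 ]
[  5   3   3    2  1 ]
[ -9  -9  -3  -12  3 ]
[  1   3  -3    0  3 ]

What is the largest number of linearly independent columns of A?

3

Row reduce to echelon form.
R2 ← R2 − (5)·R1: [0, 33, -37, 32, 1]
R3 ← R3 + (9)·R1: [0, -63, 69, -66, 3]
R4 ← R4 − R1: [0, 9, -11, 6, 3]
R3 ← R3 + (21/11)·R2: [0, 0, -18/11, -54/11, 54/11]
R4 ← R4 − (3/11)·R2: [0, 0, -10/11, -30/11, 30/11]
R4 ← R4 − (5/9)·R3: [0, 0, 0, 0, 0]
Echelon form has 3 nonzero rows, so rank(A) = 3.
The rank gives the maximum number of linearly independent columns: 3.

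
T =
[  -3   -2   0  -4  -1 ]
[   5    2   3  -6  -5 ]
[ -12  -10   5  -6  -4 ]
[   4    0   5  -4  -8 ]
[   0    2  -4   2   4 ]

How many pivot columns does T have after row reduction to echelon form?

5

Row reduce to echelon form.
R2 ← R2 + (5/3)·R1: [0, -4/3, 3, -38/3, -20/3]
R3 ← R3 − (4)·R1: [0, -2, 5, 10, 0]
R4 ← R4 + (4/3)·R1: [0, -8/3, 5, -28/3, -28/3]
R3 ← R3 − (3/2)·R2: [0, 0, 1/2, 29, 10]
R4 ← R4 − (2)·R2: [0, 0, -1, 16, 4]
R5 ← R5 + (3/2)·R2: [0, 0, 1/2, -17, -6]
R4 ← R4 + (2)·R3: [0, 0, 0, 74, 24]
R5 ← R5 − R3: [0, 0, 0, -46, -16]
R5 ← R5 + (23/37)·R4: [0, 0, 0, 0, -40/37]
Echelon form has 5 nonzero rows, so rank(T) = 5.
Each nonzero row contributes one pivot column: 5 pivot columns.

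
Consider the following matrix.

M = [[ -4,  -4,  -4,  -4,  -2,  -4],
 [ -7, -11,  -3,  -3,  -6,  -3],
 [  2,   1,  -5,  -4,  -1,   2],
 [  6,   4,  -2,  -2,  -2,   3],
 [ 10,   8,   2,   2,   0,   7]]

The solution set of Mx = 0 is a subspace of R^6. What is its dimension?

Row reduce to echelon form.
R2 ← R2 − (7/4)·R1: [0, -4, 4, 4, -5/2, 4]
R3 ← R3 + (1/2)·R1: [0, -1, -7, -6, -2, 0]
R4 ← R4 + (3/2)·R1: [0, -2, -8, -8, -5, -3]
R5 ← R5 + (5/2)·R1: [0, -2, -8, -8, -5, -3]
R3 ← R3 − (1/4)·R2: [0, 0, -8, -7, -11/8, -1]
R4 ← R4 − (1/2)·R2: [0, 0, -10, -10, -15/4, -5]
R5 ← R5 − (1/2)·R2: [0, 0, -10, -10, -15/4, -5]
R4 ← R4 − (5/4)·R3: [0, 0, 0, -5/4, -65/32, -15/4]
R5 ← R5 − (5/4)·R3: [0, 0, 0, -5/4, -65/32, -15/4]
R5 ← R5 − R4: [0, 0, 0, 0, 0, 0]
4 nonzero rows, so rank(M) = 4.
M has 6 columns; by rank–nullity, nullity = 6 − 4 = 2.

2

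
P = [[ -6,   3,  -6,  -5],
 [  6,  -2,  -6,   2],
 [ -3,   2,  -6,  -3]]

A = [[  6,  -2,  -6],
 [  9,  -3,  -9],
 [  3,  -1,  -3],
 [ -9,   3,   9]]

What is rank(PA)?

1

First compute PA:
[[ 18,  -6, -18],
 [-18,   6,  18],
 [  9,  -3,  -9]]
Now row reduce the product.
R2 ← R2 + R1: [0, 0, 0]
R3 ← R3 − (1/2)·R1: [0, 0, 0]
1 nonzero row, so rank(PA) = 1.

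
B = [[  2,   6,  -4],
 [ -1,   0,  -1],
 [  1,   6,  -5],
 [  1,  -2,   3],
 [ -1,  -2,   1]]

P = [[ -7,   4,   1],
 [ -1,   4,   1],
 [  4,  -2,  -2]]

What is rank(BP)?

First compute BP:
[[-36,  40,  16],
 [  3,  -2,   1],
 [-33,  38,  17],
 [  7, -10,  -7],
 [ 13, -14,  -5]]
Now row reduce the product.
R2 ← R2 + (1/12)·R1: [0, 4/3, 7/3]
R3 ← R3 − (11/12)·R1: [0, 4/3, 7/3]
R4 ← R4 + (7/36)·R1: [0, -20/9, -35/9]
R5 ← R5 + (13/36)·R1: [0, 4/9, 7/9]
R3 ← R3 − R2: [0, 0, 0]
R4 ← R4 + (5/3)·R2: [0, 0, 0]
R5 ← R5 − (1/3)·R2: [0, 0, 0]
2 nonzero rows, so rank(BP) = 2.

2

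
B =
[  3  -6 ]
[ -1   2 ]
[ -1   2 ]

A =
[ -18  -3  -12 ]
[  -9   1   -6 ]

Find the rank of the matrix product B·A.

1

First compute BA:
[[  0, -15,   0],
 [  0,   5,   0],
 [  0,   5,   0]]
Now row reduce the product.
R2 ← R2 + (1/3)·R1: [0, 0, 0]
R3 ← R3 + (1/3)·R1: [0, 0, 0]
1 nonzero row, so rank(BA) = 1.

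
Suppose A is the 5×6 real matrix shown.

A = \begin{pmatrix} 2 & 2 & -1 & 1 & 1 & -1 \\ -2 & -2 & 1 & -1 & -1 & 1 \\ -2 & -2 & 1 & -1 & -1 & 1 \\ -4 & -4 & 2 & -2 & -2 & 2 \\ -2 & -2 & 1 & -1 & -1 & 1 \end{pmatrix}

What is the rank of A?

Row reduce to echelon form.
R2 ← R2 + R1: [0, 0, 0, 0, 0, 0]
R3 ← R3 + R1: [0, 0, 0, 0, 0, 0]
R4 ← R4 + (2)·R1: [0, 0, 0, 0, 0, 0]
R5 ← R5 + R1: [0, 0, 0, 0, 0, 0]
Echelon form has 1 nonzero row, so rank(A) = 1.

1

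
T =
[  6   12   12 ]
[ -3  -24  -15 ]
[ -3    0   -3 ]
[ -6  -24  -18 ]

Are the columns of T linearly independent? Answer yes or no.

Row reduce T to echelon form.
R2 ← R2 + (1/2)·R1: [0, -18, -9]
R3 ← R3 + (1/2)·R1: [0, 6, 3]
R4 ← R4 + R1: [0, -12, -6]
R3 ← R3 + (1/3)·R2: [0, 0, 0]
R4 ← R4 − (2/3)·R2: [0, 0, 0]
2 pivots among 3 columns.
Only 2 < 3 pivot columns, so the columns are linearly dependent.

no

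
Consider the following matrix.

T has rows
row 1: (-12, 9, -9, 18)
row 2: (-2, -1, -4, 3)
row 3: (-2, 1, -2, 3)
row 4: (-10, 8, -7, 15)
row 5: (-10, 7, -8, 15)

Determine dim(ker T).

Row reduce to echelon form.
R2 ← R2 − (1/6)·R1: [0, -5/2, -5/2, 0]
R3 ← R3 − (1/6)·R1: [0, -1/2, -1/2, 0]
R4 ← R4 − (5/6)·R1: [0, 1/2, 1/2, 0]
R5 ← R5 − (5/6)·R1: [0, -1/2, -1/2, 0]
R3 ← R3 − (1/5)·R2: [0, 0, 0, 0]
R4 ← R4 + (1/5)·R2: [0, 0, 0, 0]
R5 ← R5 − (1/5)·R2: [0, 0, 0, 0]
2 nonzero rows, so rank(T) = 2.
T has 4 columns; by rank–nullity, nullity = 4 − 2 = 2.

2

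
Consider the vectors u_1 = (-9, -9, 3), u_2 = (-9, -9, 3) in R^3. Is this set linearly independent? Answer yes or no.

no

Form the matrix with these vectors as rows and row reduce.
R2 ← R2 − R1: [0, 0, 0]
1 nonzero row, so the 2 vectors span a space of dimension 1.
Since 1 < 2, the vectors are linearly dependent.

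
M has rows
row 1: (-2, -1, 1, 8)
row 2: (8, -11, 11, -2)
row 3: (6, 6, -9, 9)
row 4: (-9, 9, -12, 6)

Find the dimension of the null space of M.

Row reduce to echelon form.
R2 ← R2 + (4)·R1: [0, -15, 15, 30]
R3 ← R3 + (3)·R1: [0, 3, -6, 33]
R4 ← R4 − (9/2)·R1: [0, 27/2, -33/2, -30]
R3 ← R3 + (1/5)·R2: [0, 0, -3, 39]
R4 ← R4 + (9/10)·R2: [0, 0, -3, -3]
R4 ← R4 − R3: [0, 0, 0, -42]
4 nonzero rows, so rank(M) = 4.
M has 4 columns; by rank–nullity, nullity = 4 − 4 = 0.

0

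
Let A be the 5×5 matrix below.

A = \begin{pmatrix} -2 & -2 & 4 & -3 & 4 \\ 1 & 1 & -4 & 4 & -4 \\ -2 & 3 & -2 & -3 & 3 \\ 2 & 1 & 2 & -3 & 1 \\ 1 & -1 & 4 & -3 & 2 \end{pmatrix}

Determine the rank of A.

3

Row reduce to echelon form.
R2 ← R2 + (1/2)·R1: [0, 0, -2, 5/2, -2]
R3 ← R3 − R1: [0, 5, -6, 0, -1]
R4 ← R4 + R1: [0, -1, 6, -6, 5]
R5 ← R5 + (1/2)·R1: [0, -2, 6, -9/2, 4]
Swap R2 ↔ R3
R4 ← R4 + (1/5)·R2: [0, 0, 24/5, -6, 24/5]
R5 ← R5 + (2/5)·R2: [0, 0, 18/5, -9/2, 18/5]
R4 ← R4 + (12/5)·R3: [0, 0, 0, 0, 0]
R5 ← R5 + (9/5)·R3: [0, 0, 0, 0, 0]
Echelon form has 3 nonzero rows, so rank(A) = 3.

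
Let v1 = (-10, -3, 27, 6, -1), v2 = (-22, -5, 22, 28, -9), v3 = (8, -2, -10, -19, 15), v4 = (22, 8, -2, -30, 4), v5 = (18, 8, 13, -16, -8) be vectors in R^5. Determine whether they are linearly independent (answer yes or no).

Form the matrix with these vectors as rows and row reduce.
R2 ← R2 − (11/5)·R1: [0, 8/5, -187/5, 74/5, -34/5]
R3 ← R3 + (4/5)·R1: [0, -22/5, 58/5, -71/5, 71/5]
R4 ← R4 + (11/5)·R1: [0, 7/5, 287/5, -84/5, 9/5]
R5 ← R5 + (9/5)·R1: [0, 13/5, 308/5, -26/5, -49/5]
R3 ← R3 + (11/4)·R2: [0, 0, -365/4, 53/2, -9/2]
R4 ← R4 − (7/8)·R2: [0, 0, 721/8, -119/4, 31/4]
R5 ← R5 − (13/8)·R2: [0, 0, 979/8, -117/4, 5/4]
R4 ← R4 + (721/730)·R3: [0, 0, 0, -2611/730, 2413/730]
R5 ← R5 + (979/730)·R3: [0, 0, 0, 4591/730, -3493/730]
R5 ← R5 + (4591/2611)·R4: [0, 0, 0, 0, 2682/2611]
5 nonzero rows, so the 5 vectors span a space of dimension 5.
Since 5 = 5, the vectors are linearly independent.

yes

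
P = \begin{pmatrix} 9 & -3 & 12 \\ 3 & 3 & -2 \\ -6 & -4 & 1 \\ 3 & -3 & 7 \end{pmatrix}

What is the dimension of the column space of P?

2

Row reduce to echelon form.
R2 ← R2 − (1/3)·R1: [0, 4, -6]
R3 ← R3 + (2/3)·R1: [0, -6, 9]
R4 ← R4 − (1/3)·R1: [0, -2, 3]
R3 ← R3 + (3/2)·R2: [0, 0, 0]
R4 ← R4 + (1/2)·R2: [0, 0, 0]
Echelon form has 2 nonzero rows, so rank(P) = 2.
The column space has dimension equal to the rank: 2.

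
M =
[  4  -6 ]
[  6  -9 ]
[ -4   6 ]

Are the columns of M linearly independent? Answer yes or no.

Row reduce M to echelon form.
R2 ← R2 − (3/2)·R1: [0, 0]
R3 ← R3 + R1: [0, 0]
1 pivot among 2 columns.
Only 1 < 2 pivot columns, so the columns are linearly dependent.

no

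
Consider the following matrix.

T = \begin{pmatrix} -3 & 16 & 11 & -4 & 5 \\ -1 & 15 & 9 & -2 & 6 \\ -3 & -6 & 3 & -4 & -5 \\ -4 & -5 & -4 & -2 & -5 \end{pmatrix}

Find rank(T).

3

Row reduce to echelon form.
R2 ← R2 − (1/3)·R1: [0, 29/3, 16/3, -2/3, 13/3]
R3 ← R3 − R1: [0, -22, -8, 0, -10]
R4 ← R4 − (4/3)·R1: [0, -79/3, -56/3, 10/3, -35/3]
R3 ← R3 + (66/29)·R2: [0, 0, 120/29, -44/29, -4/29]
R4 ← R4 + (79/29)·R2: [0, 0, -120/29, 44/29, 4/29]
R4 ← R4 + R3: [0, 0, 0, 0, 0]
Echelon form has 3 nonzero rows, so rank(T) = 3.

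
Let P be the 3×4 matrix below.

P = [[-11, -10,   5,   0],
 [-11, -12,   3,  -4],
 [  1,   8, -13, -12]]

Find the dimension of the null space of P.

Row reduce to echelon form.
R2 ← R2 − R1: [0, -2, -2, -4]
R3 ← R3 + (1/11)·R1: [0, 78/11, -138/11, -12]
R3 ← R3 + (39/11)·R2: [0, 0, -216/11, -288/11]
3 nonzero rows, so rank(P) = 3.
P has 4 columns; by rank–nullity, nullity = 4 − 3 = 1.

1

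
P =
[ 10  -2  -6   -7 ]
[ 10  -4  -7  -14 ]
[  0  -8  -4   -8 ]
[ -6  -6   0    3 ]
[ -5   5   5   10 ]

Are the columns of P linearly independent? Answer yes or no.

Row reduce P to echelon form.
R2 ← R2 − R1: [0, -2, -1, -7]
R4 ← R4 + (3/5)·R1: [0, -36/5, -18/5, -6/5]
R5 ← R5 + (1/2)·R1: [0, 4, 2, 13/2]
R3 ← R3 − (4)·R2: [0, 0, 0, 20]
R4 ← R4 − (18/5)·R2: [0, 0, 0, 24]
R5 ← R5 + (2)·R2: [0, 0, 0, -15/2]
R4 ← R4 − (6/5)·R3: [0, 0, 0, 0]
R5 ← R5 + (3/8)·R3: [0, 0, 0, 0]
3 pivots among 4 columns.
Only 3 < 4 pivot columns, so the columns are linearly dependent.

no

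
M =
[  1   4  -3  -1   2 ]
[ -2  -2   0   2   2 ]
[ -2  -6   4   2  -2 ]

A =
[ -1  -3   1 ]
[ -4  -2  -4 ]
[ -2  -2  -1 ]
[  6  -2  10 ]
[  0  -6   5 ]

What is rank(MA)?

First compute MA:
[[-17, -15, -12],
 [ 22,  -6,  36],
 [ 30,  18,  28]]
Now row reduce the product.
R2 ← R2 + (22/17)·R1: [0, -432/17, 348/17]
R3 ← R3 + (30/17)·R1: [0, -144/17, 116/17]
R3 ← R3 − (1/3)·R2: [0, 0, 0]
2 nonzero rows, so rank(MA) = 2.

2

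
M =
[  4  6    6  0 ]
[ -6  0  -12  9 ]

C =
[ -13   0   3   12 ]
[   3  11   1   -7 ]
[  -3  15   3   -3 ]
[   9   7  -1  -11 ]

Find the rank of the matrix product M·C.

2

First compute MC:
[[-52, 156,  36, -12],
 [195, -117, -63, -135]]
Now row reduce the product.
R2 ← R2 + (15/4)·R1: [0, 468, 72, -180]
2 nonzero rows, so rank(MC) = 2.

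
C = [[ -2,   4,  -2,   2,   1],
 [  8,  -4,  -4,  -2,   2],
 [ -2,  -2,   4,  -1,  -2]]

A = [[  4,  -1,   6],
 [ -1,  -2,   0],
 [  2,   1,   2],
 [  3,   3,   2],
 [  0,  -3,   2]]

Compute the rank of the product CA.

First compute CA:
[[-10,  -5, -10],
 [ 22, -16,  40],
 [ -1,  13, -10]]
Now row reduce the product.
R2 ← R2 + (11/5)·R1: [0, -27, 18]
R3 ← R3 − (1/10)·R1: [0, 27/2, -9]
R3 ← R3 + (1/2)·R2: [0, 0, 0]
2 nonzero rows, so rank(CA) = 2.

2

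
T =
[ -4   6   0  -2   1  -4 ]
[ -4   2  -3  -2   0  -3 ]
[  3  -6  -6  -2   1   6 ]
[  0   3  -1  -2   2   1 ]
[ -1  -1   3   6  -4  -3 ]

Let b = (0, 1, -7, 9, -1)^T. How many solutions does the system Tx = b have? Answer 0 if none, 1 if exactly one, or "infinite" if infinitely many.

0

Row reduce the augmented matrix [T | b].
R2 ← R2 − R1: [0, -4, -3, 0, -1, 1, 1]
R3 ← R3 + (3/4)·R1: [0, -3/2, -6, -7/2, 7/4, 3, -7]
R5 ← R5 − (1/4)·R1: [0, -5/2, 3, 13/2, -17/4, -2, -1]
R3 ← R3 − (3/8)·R2: [0, 0, -39/8, -7/2, 17/8, 21/8, -59/8]
R4 ← R4 + (3/4)·R2: [0, 0, -13/4, -2, 5/4, 7/4, 39/4]
R5 ← R5 − (5/8)·R2: [0, 0, 39/8, 13/2, -29/8, -21/8, -13/8]
R4 ← R4 − (2/3)·R3: [0, 0, 0, 1/3, -1/6, 0, 44/3]
R5 ← R5 + R3: [0, 0, 0, 3, -3/2, 0, -9]
R5 ← R5 − (9)·R4: [0, 0, 0, 0, 0, 0, -141]
The echelon form has 5 nonzero rows; the last pivot sits in the augmented column, so rank(T) = 4 but rank([T|b]) = 5.
Since the ranks differ, the system is inconsistent.
It has no solutions.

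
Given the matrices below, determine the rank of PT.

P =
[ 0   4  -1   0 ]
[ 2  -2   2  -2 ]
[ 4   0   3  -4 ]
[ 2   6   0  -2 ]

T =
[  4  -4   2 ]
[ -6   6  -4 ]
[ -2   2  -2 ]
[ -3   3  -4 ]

First compute PT:
[[-22,  22, -14],
 [ 22, -22,  16],
 [ 22, -22,  18],
 [-22,  22, -12]]
Now row reduce the product.
R2 ← R2 + R1: [0, 0, 2]
R3 ← R3 + R1: [0, 0, 4]
R4 ← R4 − R1: [0, 0, 2]
R3 ← R3 − (2)·R2: [0, 0, 0]
R4 ← R4 − R2: [0, 0, 0]
2 nonzero rows, so rank(PT) = 2.

2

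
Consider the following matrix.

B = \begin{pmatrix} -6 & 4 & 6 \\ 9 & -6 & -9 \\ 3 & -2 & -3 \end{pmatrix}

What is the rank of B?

Row reduce to echelon form.
R2 ← R2 + (3/2)·R1: [0, 0, 0]
R3 ← R3 + (1/2)·R1: [0, 0, 0]
Echelon form has 1 nonzero row, so rank(B) = 1.

1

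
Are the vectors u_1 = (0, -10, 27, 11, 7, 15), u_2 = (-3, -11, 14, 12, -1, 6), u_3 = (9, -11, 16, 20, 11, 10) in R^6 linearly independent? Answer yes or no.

yes

Form the matrix with these vectors as rows and row reduce.
Swap R1 ↔ R2
R3 ← R3 + (3)·R1: [0, -44, 58, 56, 8, 28]
R3 ← R3 − (22/5)·R2: [0, 0, -304/5, 38/5, -114/5, -38]
3 nonzero rows, so the 3 vectors span a space of dimension 3.
Since 3 = 3, the vectors are linearly independent.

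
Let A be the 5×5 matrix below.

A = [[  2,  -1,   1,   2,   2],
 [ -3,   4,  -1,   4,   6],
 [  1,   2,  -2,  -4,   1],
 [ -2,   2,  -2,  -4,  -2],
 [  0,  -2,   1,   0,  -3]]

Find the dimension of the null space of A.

2

Row reduce to echelon form.
R2 ← R2 + (3/2)·R1: [0, 5/2, 1/2, 7, 9]
R3 ← R3 − (1/2)·R1: [0, 5/2, -5/2, -5, 0]
R4 ← R4 + R1: [0, 1, -1, -2, 0]
R3 ← R3 − R2: [0, 0, -3, -12, -9]
R4 ← R4 − (2/5)·R2: [0, 0, -6/5, -24/5, -18/5]
R5 ← R5 + (4/5)·R2: [0, 0, 7/5, 28/5, 21/5]
R4 ← R4 − (2/5)·R3: [0, 0, 0, 0, 0]
R5 ← R5 + (7/15)·R3: [0, 0, 0, 0, 0]
3 nonzero rows, so rank(A) = 3.
A has 5 columns; by rank–nullity, nullity = 5 − 3 = 2.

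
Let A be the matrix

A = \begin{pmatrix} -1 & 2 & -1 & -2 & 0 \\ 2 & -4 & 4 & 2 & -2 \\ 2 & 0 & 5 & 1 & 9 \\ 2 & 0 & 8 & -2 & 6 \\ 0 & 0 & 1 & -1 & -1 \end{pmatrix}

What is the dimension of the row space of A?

Row reduce to echelon form.
R2 ← R2 + (2)·R1: [0, 0, 2, -2, -2]
R3 ← R3 + (2)·R1: [0, 4, 3, -3, 9]
R4 ← R4 + (2)·R1: [0, 4, 6, -6, 6]
Swap R2 ↔ R3
R4 ← R4 − R2: [0, 0, 3, -3, -3]
R4 ← R4 − (3/2)·R3: [0, 0, 0, 0, 0]
R5 ← R5 − (1/2)·R3: [0, 0, 0, 0, 0]
Echelon form has 3 nonzero rows, so rank(A) = 3.
The row space has dimension equal to the rank: 3.

3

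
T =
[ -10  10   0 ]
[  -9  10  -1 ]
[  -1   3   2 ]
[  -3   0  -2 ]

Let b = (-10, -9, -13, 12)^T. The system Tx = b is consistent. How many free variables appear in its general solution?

0

Row reduce the augmented matrix [T | b].
R2 ← R2 − (9/10)·R1: [0, 1, -1, 0]
R3 ← R3 − (1/10)·R1: [0, 2, 2, -12]
R4 ← R4 − (3/10)·R1: [0, -3, -2, 15]
R3 ← R3 − (2)·R2: [0, 0, 4, -12]
R4 ← R4 + (3)·R2: [0, 0, -5, 15]
R4 ← R4 + (5/4)·R3: [0, 0, 0, 0]
The echelon form has 3 nonzero rows, and every pivot lies in the first 3 columns, so rank(T) = rank([T|b]) = 3.
The system is consistent.
Free variables = (unknowns) − (rank) = 3 − 3 = 0.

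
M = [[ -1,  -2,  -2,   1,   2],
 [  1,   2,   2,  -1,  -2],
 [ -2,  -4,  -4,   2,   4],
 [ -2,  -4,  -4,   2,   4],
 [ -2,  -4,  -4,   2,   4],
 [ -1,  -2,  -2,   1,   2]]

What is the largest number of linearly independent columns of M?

1

Row reduce to echelon form.
R2 ← R2 + R1: [0, 0, 0, 0, 0]
R3 ← R3 − (2)·R1: [0, 0, 0, 0, 0]
R4 ← R4 − (2)·R1: [0, 0, 0, 0, 0]
R5 ← R5 − (2)·R1: [0, 0, 0, 0, 0]
R6 ← R6 − R1: [0, 0, 0, 0, 0]
Echelon form has 1 nonzero row, so rank(M) = 1.
The rank gives the maximum number of linearly independent columns: 1.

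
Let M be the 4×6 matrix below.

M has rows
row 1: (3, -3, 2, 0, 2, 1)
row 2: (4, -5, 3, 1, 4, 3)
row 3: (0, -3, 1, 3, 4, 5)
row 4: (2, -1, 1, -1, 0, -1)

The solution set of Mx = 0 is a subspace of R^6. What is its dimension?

Row reduce to echelon form.
R2 ← R2 − (4/3)·R1: [0, -1, 1/3, 1, 4/3, 5/3]
R4 ← R4 − (2/3)·R1: [0, 1, -1/3, -1, -4/3, -5/3]
R3 ← R3 − (3)·R2: [0, 0, 0, 0, 0, 0]
R4 ← R4 + R2: [0, 0, 0, 0, 0, 0]
2 nonzero rows, so rank(M) = 2.
M has 6 columns; by rank–nullity, nullity = 6 − 2 = 4.

4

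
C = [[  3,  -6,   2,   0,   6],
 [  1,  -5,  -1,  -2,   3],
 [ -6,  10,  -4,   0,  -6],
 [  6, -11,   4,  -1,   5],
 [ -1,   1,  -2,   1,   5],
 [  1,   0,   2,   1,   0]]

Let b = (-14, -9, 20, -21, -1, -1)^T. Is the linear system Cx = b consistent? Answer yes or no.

Row reduce the augmented matrix [C | b].
R2 ← R2 − (1/3)·R1: [0, -3, -5/3, -2, 1, -13/3]
R3 ← R3 + (2)·R1: [0, -2, 0, 0, 6, -8]
R4 ← R4 − (2)·R1: [0, 1, 0, -1, -7, 7]
R5 ← R5 + (1/3)·R1: [0, -1, -4/3, 1, 7, -17/3]
R6 ← R6 − (1/3)·R1: [0, 2, 4/3, 1, -2, 11/3]
R3 ← R3 − (2/3)·R2: [0, 0, 10/9, 4/3, 16/3, -46/9]
R4 ← R4 + (1/3)·R2: [0, 0, -5/9, -5/3, -20/3, 50/9]
R5 ← R5 − (1/3)·R2: [0, 0, -7/9, 5/3, 20/3, -38/9]
R6 ← R6 + (2/3)·R2: [0, 0, 2/9, -1/3, -4/3, 7/9]
R4 ← R4 + (1/2)·R3: [0, 0, 0, -1, -4, 3]
R5 ← R5 + (7/10)·R3: [0, 0, 0, 13/5, 52/5, -39/5]
R6 ← R6 − (1/5)·R3: [0, 0, 0, -3/5, -12/5, 9/5]
R5 ← R5 + (13/5)·R4: [0, 0, 0, 0, 0, 0]
R6 ← R6 − (3/5)·R4: [0, 0, 0, 0, 0, 0]
The echelon form has 4 nonzero rows, and every pivot lies in the first 5 columns, so rank(C) = rank([C|b]) = 4.
The system is consistent.

yes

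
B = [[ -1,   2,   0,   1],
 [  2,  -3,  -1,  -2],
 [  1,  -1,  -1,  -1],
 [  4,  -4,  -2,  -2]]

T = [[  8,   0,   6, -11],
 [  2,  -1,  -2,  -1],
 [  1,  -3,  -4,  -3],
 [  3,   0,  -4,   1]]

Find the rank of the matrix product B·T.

3

First compute BT:
[[ -1,  -2, -14,  10],
 [  3,   6,  30, -18],
 [  2,   4,  16,  -8],
 [ 16,  10,  48, -36]]
Now row reduce the product.
R2 ← R2 + (3)·R1: [0, 0, -12, 12]
R3 ← R3 + (2)·R1: [0, 0, -12, 12]
R4 ← R4 + (16)·R1: [0, -22, -176, 124]
Swap R2 ↔ R4
R4 ← R4 − R3: [0, 0, 0, 0]
3 nonzero rows, so rank(BT) = 3.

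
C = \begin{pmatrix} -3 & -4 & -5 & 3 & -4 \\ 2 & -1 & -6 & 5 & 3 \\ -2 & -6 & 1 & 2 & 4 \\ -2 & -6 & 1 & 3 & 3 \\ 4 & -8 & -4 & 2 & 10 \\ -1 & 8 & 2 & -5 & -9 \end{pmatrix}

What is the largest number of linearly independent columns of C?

Row reduce to echelon form.
R2 ← R2 + (2/3)·R1: [0, -11/3, -28/3, 7, 1/3]
R3 ← R3 − (2/3)·R1: [0, -10/3, 13/3, 0, 20/3]
R4 ← R4 − (2/3)·R1: [0, -10/3, 13/3, 1, 17/3]
R5 ← R5 + (4/3)·R1: [0, -40/3, -32/3, 6, 14/3]
R6 ← R6 − (1/3)·R1: [0, 28/3, 11/3, -6, -23/3]
R3 ← R3 − (10/11)·R2: [0, 0, 141/11, -70/11, 70/11]
R4 ← R4 − (10/11)·R2: [0, 0, 141/11, -59/11, 59/11]
R5 ← R5 − (40/11)·R2: [0, 0, 256/11, -214/11, 38/11]
R6 ← R6 + (28/11)·R2: [0, 0, -221/11, 130/11, -75/11]
R4 ← R4 − R3: [0, 0, 0, 1, -1]
R5 ← R5 − (256/141)·R3: [0, 0, 0, -1114/141, -1142/141]
R6 ← R6 + (221/141)·R3: [0, 0, 0, 260/141, 445/141]
R5 ← R5 + (1114/141)·R4: [0, 0, 0, 0, -16]
R6 ← R6 − (260/141)·R4: [0, 0, 0, 0, 5]
R6 ← R6 + (5/16)·R5: [0, 0, 0, 0, 0]
Echelon form has 5 nonzero rows, so rank(C) = 5.
The rank gives the maximum number of linearly independent columns: 5.

5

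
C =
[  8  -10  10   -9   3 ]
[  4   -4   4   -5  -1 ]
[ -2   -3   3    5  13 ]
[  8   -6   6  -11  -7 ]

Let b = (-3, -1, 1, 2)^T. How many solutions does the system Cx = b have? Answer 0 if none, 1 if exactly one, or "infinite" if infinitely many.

Row reduce the augmented matrix [C | b].
R2 ← R2 − (1/2)·R1: [0, 1, -1, -1/2, -5/2, 1/2]
R3 ← R3 + (1/4)·R1: [0, -11/2, 11/2, 11/4, 55/4, 1/4]
R4 ← R4 − R1: [0, 4, -4, -2, -10, 5]
R3 ← R3 + (11/2)·R2: [0, 0, 0, 0, 0, 3]
R4 ← R4 − (4)·R2: [0, 0, 0, 0, 0, 3]
R4 ← R4 − R3: [0, 0, 0, 0, 0, 0]
The echelon form has 3 nonzero rows; the last pivot sits in the augmented column, so rank(C) = 2 but rank([C|b]) = 3.
Since the ranks differ, the system is inconsistent.
It has no solutions.

0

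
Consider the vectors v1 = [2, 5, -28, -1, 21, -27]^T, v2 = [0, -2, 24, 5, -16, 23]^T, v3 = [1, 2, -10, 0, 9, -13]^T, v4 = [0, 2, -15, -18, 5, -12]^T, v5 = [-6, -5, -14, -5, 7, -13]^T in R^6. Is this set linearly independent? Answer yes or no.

yes

Form the matrix with these vectors as rows and row reduce.
R3 ← R3 − (1/2)·R1: [0, -1/2, 4, 1/2, -3/2, 1/2]
R5 ← R5 + (3)·R1: [0, 10, -98, -8, 70, -94]
R3 ← R3 − (1/4)·R2: [0, 0, -2, -3/4, 5/2, -21/4]
R4 ← R4 + R2: [0, 0, 9, -13, -11, 11]
R5 ← R5 + (5)·R2: [0, 0, 22, 17, -10, 21]
R4 ← R4 + (9/2)·R3: [0, 0, 0, -131/8, 1/4, -101/8]
R5 ← R5 + (11)·R3: [0, 0, 0, 35/4, 35/2, -147/4]
R5 ← R5 + (70/131)·R4: [0, 0, 0, 0, 2310/131, -5698/131]
5 nonzero rows, so the 5 vectors span a space of dimension 5.
Since 5 = 5, the vectors are linearly independent.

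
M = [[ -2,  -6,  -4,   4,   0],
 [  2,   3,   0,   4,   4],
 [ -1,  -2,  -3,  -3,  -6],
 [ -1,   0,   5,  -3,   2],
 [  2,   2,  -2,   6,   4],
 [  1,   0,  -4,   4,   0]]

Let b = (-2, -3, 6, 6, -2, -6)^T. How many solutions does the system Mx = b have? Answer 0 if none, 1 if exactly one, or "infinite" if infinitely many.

Row reduce the augmented matrix [M | b].
R2 ← R2 + R1: [0, -3, -4, 8, 4, -5]
R3 ← R3 − (1/2)·R1: [0, 1, -1, -5, -6, 7]
R4 ← R4 − (1/2)·R1: [0, 3, 7, -5, 2, 7]
R5 ← R5 + R1: [0, -4, -6, 10, 4, -4]
R6 ← R6 + (1/2)·R1: [0, -3, -6, 6, 0, -7]
R3 ← R3 + (1/3)·R2: [0, 0, -7/3, -7/3, -14/3, 16/3]
R4 ← R4 + R2: [0, 0, 3, 3, 6, 2]
R5 ← R5 − (4/3)·R2: [0, 0, -2/3, -2/3, -4/3, 8/3]
R6 ← R6 − R2: [0, 0, -2, -2, -4, -2]
R4 ← R4 + (9/7)·R3: [0, 0, 0, 0, 0, 62/7]
R5 ← R5 − (2/7)·R3: [0, 0, 0, 0, 0, 8/7]
R6 ← R6 − (6/7)·R3: [0, 0, 0, 0, 0, -46/7]
R5 ← R5 − (4/31)·R4: [0, 0, 0, 0, 0, 0]
R6 ← R6 + (23/31)·R4: [0, 0, 0, 0, 0, 0]
The echelon form has 4 nonzero rows; the last pivot sits in the augmented column, so rank(M) = 3 but rank([M|b]) = 4.
Since the ranks differ, the system is inconsistent.
It has no solutions.

0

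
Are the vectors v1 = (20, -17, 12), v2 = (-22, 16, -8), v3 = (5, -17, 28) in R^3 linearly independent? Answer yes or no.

yes

Form the matrix with these vectors as rows and row reduce.
R2 ← R2 + (11/10)·R1: [0, -27/10, 26/5]
R3 ← R3 − (1/4)·R1: [0, -51/4, 25]
R3 ← R3 − (85/18)·R2: [0, 0, 4/9]
3 nonzero rows, so the 3 vectors span a space of dimension 3.
Since 3 = 3, the vectors are linearly independent.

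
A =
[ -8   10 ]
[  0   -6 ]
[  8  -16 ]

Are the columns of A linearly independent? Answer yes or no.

yes

Row reduce A to echelon form.
R3 ← R3 + R1: [0, -6]
R3 ← R3 − R2: [0, 0]
2 pivots among 2 columns.
Every column is a pivot column, so the columns are linearly independent.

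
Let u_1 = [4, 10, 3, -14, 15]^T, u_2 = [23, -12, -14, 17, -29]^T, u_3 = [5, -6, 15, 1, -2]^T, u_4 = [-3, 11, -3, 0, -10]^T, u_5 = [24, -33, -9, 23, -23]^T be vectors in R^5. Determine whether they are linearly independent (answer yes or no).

yes

Form the matrix with these vectors as rows and row reduce.
R2 ← R2 − (23/4)·R1: [0, -139/2, -125/4, 195/2, -461/4]
R3 ← R3 − (5/4)·R1: [0, -37/2, 45/4, 37/2, -83/4]
R4 ← R4 + (3/4)·R1: [0, 37/2, -3/4, -21/2, 5/4]
R5 ← R5 − (6)·R1: [0, -93, -27, 107, -113]
R3 ← R3 − (37/139)·R2: [0, 0, 2720/139, -1036/139, 1380/139]
R4 ← R4 + (37/139)·R2: [0, 0, -2521/278, 2148/139, -8181/278]
R5 ← R5 − (186/139)·R2: [0, 0, 4119/278, -3262/139, 11459/278]
R4 ← R4 + (2521/5440)·R3: [0, 0, 0, 16319/1360, -6753/272]
R5 ← R5 − (4119/5440)·R3: [0, 0, 0, -24241/1360, 9167/272]
R5 ← R5 + (24241/16319)·R4: [0, 0, 0, 0, -51850/16319]
5 nonzero rows, so the 5 vectors span a space of dimension 5.
Since 5 = 5, the vectors are linearly independent.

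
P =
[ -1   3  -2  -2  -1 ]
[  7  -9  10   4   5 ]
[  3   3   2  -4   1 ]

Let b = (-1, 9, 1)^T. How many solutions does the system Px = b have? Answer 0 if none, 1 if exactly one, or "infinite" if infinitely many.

0

Row reduce the augmented matrix [P | b].
R2 ← R2 + (7)·R1: [0, 12, -4, -10, -2, 2]
R3 ← R3 + (3)·R1: [0, 12, -4, -10, -2, -2]
R3 ← R3 − R2: [0, 0, 0, 0, 0, -4]
The echelon form has 3 nonzero rows; the last pivot sits in the augmented column, so rank(P) = 2 but rank([P|b]) = 3.
Since the ranks differ, the system is inconsistent.
It has no solutions.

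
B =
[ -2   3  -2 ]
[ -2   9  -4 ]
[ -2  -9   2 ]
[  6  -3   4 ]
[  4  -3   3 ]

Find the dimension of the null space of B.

Row reduce to echelon form.
R2 ← R2 − R1: [0, 6, -2]
R3 ← R3 − R1: [0, -12, 4]
R4 ← R4 + (3)·R1: [0, 6, -2]
R5 ← R5 + (2)·R1: [0, 3, -1]
R3 ← R3 + (2)·R2: [0, 0, 0]
R4 ← R4 − R2: [0, 0, 0]
R5 ← R5 − (1/2)·R2: [0, 0, 0]
2 nonzero rows, so rank(B) = 2.
B has 3 columns; by rank–nullity, nullity = 3 − 2 = 1.

1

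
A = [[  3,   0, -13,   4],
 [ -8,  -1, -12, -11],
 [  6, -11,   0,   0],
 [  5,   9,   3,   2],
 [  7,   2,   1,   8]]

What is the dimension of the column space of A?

Row reduce to echelon form.
R2 ← R2 + (8/3)·R1: [0, -1, -140/3, -1/3]
R3 ← R3 − (2)·R1: [0, -11, 26, -8]
R4 ← R4 − (5/3)·R1: [0, 9, 74/3, -14/3]
R5 ← R5 − (7/3)·R1: [0, 2, 94/3, -4/3]
R3 ← R3 − (11)·R2: [0, 0, 1618/3, -13/3]
R4 ← R4 + (9)·R2: [0, 0, -1186/3, -23/3]
R5 ← R5 + (2)·R2: [0, 0, -62, -2]
R4 ← R4 + (593/809)·R3: [0, 0, 0, -8772/809]
R5 ← R5 + (93/809)·R3: [0, 0, 0, -2021/809]
R5 ← R5 − (47/204)·R4: [0, 0, 0, 0]
Echelon form has 4 nonzero rows, so rank(A) = 4.
The column space has dimension equal to the rank: 4.

4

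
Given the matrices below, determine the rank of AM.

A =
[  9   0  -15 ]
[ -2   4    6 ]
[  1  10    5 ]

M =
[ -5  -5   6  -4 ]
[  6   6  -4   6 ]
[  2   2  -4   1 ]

First compute AM:
[[-75, -75, 114, -51],
 [ 46,  46, -52,  38],
 [ 65,  65, -54,  61]]
Now row reduce the product.
R2 ← R2 + (46/75)·R1: [0, 0, 448/25, 168/25]
R3 ← R3 + (13/15)·R1: [0, 0, 224/5, 84/5]
R3 ← R3 − (5/2)·R2: [0, 0, 0, 0]
2 nonzero rows, so rank(AM) = 2.

2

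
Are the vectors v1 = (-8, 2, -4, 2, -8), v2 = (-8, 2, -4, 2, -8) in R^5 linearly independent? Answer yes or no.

Form the matrix with these vectors as rows and row reduce.
R2 ← R2 − R1: [0, 0, 0, 0, 0]
1 nonzero row, so the 2 vectors span a space of dimension 1.
Since 1 < 2, the vectors are linearly dependent.

no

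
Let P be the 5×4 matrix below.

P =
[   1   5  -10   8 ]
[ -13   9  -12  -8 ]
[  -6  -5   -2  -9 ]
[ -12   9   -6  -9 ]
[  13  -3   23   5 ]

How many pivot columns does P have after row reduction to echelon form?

Row reduce to echelon form.
R2 ← R2 + (13)·R1: [0, 74, -142, 96]
R3 ← R3 + (6)·R1: [0, 25, -62, 39]
R4 ← R4 + (12)·R1: [0, 69, -126, 87]
R5 ← R5 − (13)·R1: [0, -68, 153, -99]
R3 ← R3 − (25/74)·R2: [0, 0, -519/37, 243/37]
R4 ← R4 − (69/74)·R2: [0, 0, 237/37, -93/37]
R5 ← R5 + (34/37)·R2: [0, 0, 833/37, -399/37]
R4 ← R4 + (79/173)·R3: [0, 0, 0, 84/173]
R5 ← R5 + (833/519)·R3: [0, 0, 0, -42/173]
R5 ← R5 + (1/2)·R4: [0, 0, 0, 0]
Echelon form has 4 nonzero rows, so rank(P) = 4.
Each nonzero row contributes one pivot column: 4 pivot columns.

4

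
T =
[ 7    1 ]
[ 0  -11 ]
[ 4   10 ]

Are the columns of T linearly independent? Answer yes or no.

Row reduce T to echelon form.
R3 ← R3 − (4/7)·R1: [0, 66/7]
R3 ← R3 + (6/7)·R2: [0, 0]
2 pivots among 2 columns.
Every column is a pivot column, so the columns are linearly independent.

yes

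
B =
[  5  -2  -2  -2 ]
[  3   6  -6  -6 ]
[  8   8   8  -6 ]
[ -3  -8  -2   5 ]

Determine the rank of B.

Row reduce to echelon form.
R2 ← R2 − (3/5)·R1: [0, 36/5, -24/5, -24/5]
R3 ← R3 − (8/5)·R1: [0, 56/5, 56/5, -14/5]
R4 ← R4 + (3/5)·R1: [0, -46/5, -16/5, 19/5]
R3 ← R3 − (14/9)·R2: [0, 0, 56/3, 14/3]
R4 ← R4 + (23/18)·R2: [0, 0, -28/3, -7/3]
R4 ← R4 + (1/2)·R3: [0, 0, 0, 0]
Echelon form has 3 nonzero rows, so rank(B) = 3.

3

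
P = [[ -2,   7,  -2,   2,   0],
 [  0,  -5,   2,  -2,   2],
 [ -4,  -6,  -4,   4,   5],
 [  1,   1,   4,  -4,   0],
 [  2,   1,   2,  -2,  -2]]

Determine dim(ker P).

2

Row reduce to echelon form.
R3 ← R3 − (2)·R1: [0, -20, 0, 0, 5]
R4 ← R4 + (1/2)·R1: [0, 9/2, 3, -3, 0]
R5 ← R5 + R1: [0, 8, 0, 0, -2]
R3 ← R3 − (4)·R2: [0, 0, -8, 8, -3]
R4 ← R4 + (9/10)·R2: [0, 0, 24/5, -24/5, 9/5]
R5 ← R5 + (8/5)·R2: [0, 0, 16/5, -16/5, 6/5]
R4 ← R4 + (3/5)·R3: [0, 0, 0, 0, 0]
R5 ← R5 + (2/5)·R3: [0, 0, 0, 0, 0]
3 nonzero rows, so rank(P) = 3.
P has 5 columns; by rank–nullity, nullity = 5 − 3 = 2.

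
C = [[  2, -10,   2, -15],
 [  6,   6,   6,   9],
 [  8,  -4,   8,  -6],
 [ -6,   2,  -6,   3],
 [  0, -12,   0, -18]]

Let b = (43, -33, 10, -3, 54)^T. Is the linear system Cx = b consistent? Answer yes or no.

yes

Row reduce the augmented matrix [C | b].
R2 ← R2 − (3)·R1: [0, 36, 0, 54, -162]
R3 ← R3 − (4)·R1: [0, 36, 0, 54, -162]
R4 ← R4 + (3)·R1: [0, -28, 0, -42, 126]
R3 ← R3 − R2: [0, 0, 0, 0, 0]
R4 ← R4 + (7/9)·R2: [0, 0, 0, 0, 0]
R5 ← R5 + (1/3)·R2: [0, 0, 0, 0, 0]
The echelon form has 2 nonzero rows, and every pivot lies in the first 4 columns, so rank(C) = rank([C|b]) = 2.
The system is consistent.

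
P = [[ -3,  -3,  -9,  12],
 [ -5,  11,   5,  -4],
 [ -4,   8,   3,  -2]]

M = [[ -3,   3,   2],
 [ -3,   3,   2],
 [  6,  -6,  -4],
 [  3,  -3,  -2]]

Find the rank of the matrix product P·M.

First compute PM:
[[  0,   0,   0],
 [  0,   0,   0],
 [  0,   0,   0]]
Now row reduce the product.
0 nonzero rows, so rank(PM) = 0.

0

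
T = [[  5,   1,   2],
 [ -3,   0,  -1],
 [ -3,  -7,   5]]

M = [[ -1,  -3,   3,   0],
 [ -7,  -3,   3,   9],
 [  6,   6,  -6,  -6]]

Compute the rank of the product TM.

First compute TM:
[[  0,  -6,   6,  -3],
 [ -3,   3,  -3,   6],
 [ 82,  60, -60, -93]]
Now row reduce the product.
Swap R1 ↔ R2
R3 ← R3 + (82/3)·R1: [0, 142, -142, 71]
R3 ← R3 + (71/3)·R2: [0, 0, 0, 0]
2 nonzero rows, so rank(TM) = 2.

2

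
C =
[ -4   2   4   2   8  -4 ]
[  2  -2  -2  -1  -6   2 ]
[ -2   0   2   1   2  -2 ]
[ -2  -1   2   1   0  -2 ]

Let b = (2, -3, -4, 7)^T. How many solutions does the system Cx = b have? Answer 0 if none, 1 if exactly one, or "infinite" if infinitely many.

Row reduce the augmented matrix [C | b].
R2 ← R2 + (1/2)·R1: [0, -1, 0, 0, -2, 0, -2]
R3 ← R3 − (1/2)·R1: [0, -1, 0, 0, -2, 0, -5]
R4 ← R4 − (1/2)·R1: [0, -2, 0, 0, -4, 0, 6]
R3 ← R3 − R2: [0, 0, 0, 0, 0, 0, -3]
R4 ← R4 − (2)·R2: [0, 0, 0, 0, 0, 0, 10]
R4 ← R4 + (10/3)·R3: [0, 0, 0, 0, 0, 0, 0]
The echelon form has 3 nonzero rows; the last pivot sits in the augmented column, so rank(C) = 2 but rank([C|b]) = 3.
Since the ranks differ, the system is inconsistent.
It has no solutions.

0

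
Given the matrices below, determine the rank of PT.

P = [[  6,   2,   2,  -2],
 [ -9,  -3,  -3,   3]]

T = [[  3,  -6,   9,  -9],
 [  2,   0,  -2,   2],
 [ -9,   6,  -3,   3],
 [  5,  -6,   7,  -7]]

First compute PT:
[[ -6, -12,  30, -30],
 [  9,  18, -45,  45]]
Now row reduce the product.
R2 ← R2 + (3/2)·R1: [0, 0, 0, 0]
1 nonzero row, so rank(PT) = 1.

1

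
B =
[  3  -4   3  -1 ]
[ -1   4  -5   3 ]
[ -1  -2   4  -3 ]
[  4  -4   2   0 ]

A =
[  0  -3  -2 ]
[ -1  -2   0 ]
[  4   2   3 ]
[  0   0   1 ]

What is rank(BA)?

First compute BA:
[[ 16,   5,   2],
 [-24, -15, -10],
 [ 18,  15,  11],
 [ 12,   0,  -2]]
Now row reduce the product.
R2 ← R2 + (3/2)·R1: [0, -15/2, -7]
R3 ← R3 − (9/8)·R1: [0, 75/8, 35/4]
R4 ← R4 − (3/4)·R1: [0, -15/4, -7/2]
R3 ← R3 + (5/4)·R2: [0, 0, 0]
R4 ← R4 − (1/2)·R2: [0, 0, 0]
2 nonzero rows, so rank(BA) = 2.

2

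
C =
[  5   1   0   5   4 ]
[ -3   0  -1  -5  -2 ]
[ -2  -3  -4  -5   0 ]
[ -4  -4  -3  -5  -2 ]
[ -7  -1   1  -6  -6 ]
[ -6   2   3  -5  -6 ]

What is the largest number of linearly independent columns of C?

Row reduce to echelon form.
R2 ← R2 + (3/5)·R1: [0, 3/5, -1, -2, 2/5]
R3 ← R3 + (2/5)·R1: [0, -13/5, -4, -3, 8/5]
R4 ← R4 + (4/5)·R1: [0, -16/5, -3, -1, 6/5]
R5 ← R5 + (7/5)·R1: [0, 2/5, 1, 1, -2/5]
R6 ← R6 + (6/5)·R1: [0, 16/5, 3, 1, -6/5]
R3 ← R3 + (13/3)·R2: [0, 0, -25/3, -35/3, 10/3]
R4 ← R4 + (16/3)·R2: [0, 0, -25/3, -35/3, 10/3]
R5 ← R5 − (2/3)·R2: [0, 0, 5/3, 7/3, -2/3]
R6 ← R6 − (16/3)·R2: [0, 0, 25/3, 35/3, -10/3]
R4 ← R4 − R3: [0, 0, 0, 0, 0]
R5 ← R5 + (1/5)·R3: [0, 0, 0, 0, 0]
R6 ← R6 + R3: [0, 0, 0, 0, 0]
Echelon form has 3 nonzero rows, so rank(C) = 3.
The rank gives the maximum number of linearly independent columns: 3.

3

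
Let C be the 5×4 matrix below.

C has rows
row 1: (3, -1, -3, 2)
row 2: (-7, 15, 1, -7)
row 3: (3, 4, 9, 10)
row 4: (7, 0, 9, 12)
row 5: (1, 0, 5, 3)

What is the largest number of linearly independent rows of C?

Row reduce to echelon form.
R2 ← R2 + (7/3)·R1: [0, 38/3, -6, -7/3]
R3 ← R3 − R1: [0, 5, 12, 8]
R4 ← R4 − (7/3)·R1: [0, 7/3, 16, 22/3]
R5 ← R5 − (1/3)·R1: [0, 1/3, 6, 7/3]
R3 ← R3 − (15/38)·R2: [0, 0, 273/19, 339/38]
R4 ← R4 − (7/38)·R2: [0, 0, 325/19, 295/38]
R5 ← R5 − (1/38)·R2: [0, 0, 117/19, 91/38]
R4 ← R4 − (25/21)·R3: [0, 0, 0, -20/7]
R5 ← R5 − (3/7)·R3: [0, 0, 0, -10/7]
R5 ← R5 − (1/2)·R4: [0, 0, 0, 0]
Echelon form has 4 nonzero rows, so rank(C) = 4.
The rank gives the maximum number of linearly independent rows: 4.

4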